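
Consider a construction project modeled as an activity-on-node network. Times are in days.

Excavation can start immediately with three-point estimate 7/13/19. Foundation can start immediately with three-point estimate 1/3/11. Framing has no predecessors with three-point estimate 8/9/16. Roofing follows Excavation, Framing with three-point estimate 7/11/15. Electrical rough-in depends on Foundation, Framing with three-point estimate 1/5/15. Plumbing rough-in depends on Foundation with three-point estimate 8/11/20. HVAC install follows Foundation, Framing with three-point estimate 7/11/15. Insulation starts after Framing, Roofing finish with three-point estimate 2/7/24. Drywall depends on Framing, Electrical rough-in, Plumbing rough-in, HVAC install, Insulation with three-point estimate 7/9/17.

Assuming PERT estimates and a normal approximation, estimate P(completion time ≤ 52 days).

te_Excavation = (7 + 4·13 + 19)/6 = 78/6 = 13; σ²_Excavation = ((19−7)/6)² = 4.000
te_Foundation = (1 + 4·3 + 11)/6 = 24/6 = 4; σ²_Foundation = ((11−1)/6)² = 2.778
te_Framing = (8 + 4·9 + 16)/6 = 60/6 = 10; σ²_Framing = ((16−8)/6)² = 1.778
te_Roofing = (7 + 4·11 + 15)/6 = 66/6 = 11; σ²_Roofing = ((15−7)/6)² = 1.778
te_Electrical rough-in = (1 + 4·5 + 15)/6 = 36/6 = 6; σ²_Electrical rough-in = ((15−1)/6)² = 5.444
te_Plumbing rough-in = (8 + 4·11 + 20)/6 = 72/6 = 12; σ²_Plumbing rough-in = ((20−8)/6)² = 4.000
te_HVAC install = (7 + 4·11 + 15)/6 = 66/6 = 11; σ²_HVAC install = ((15−7)/6)² = 1.778
te_Insulation = (2 + 4·7 + 24)/6 = 54/6 = 9; σ²_Insulation = ((24−2)/6)² = 13.444
te_Drywall = (7 + 4·9 + 17)/6 = 60/6 = 10; σ²_Drywall = ((17−7)/6)² = 2.778

Forward pass:
ES_Excavation = 0; EF_Excavation = 13
ES_Foundation = 0; EF_Foundation = 4
ES_Framing = 0; EF_Framing = 10
ES_Roofing = max(EF_Excavation=13, EF_Framing=10) = 13; EF_Roofing = 13+11 = 24
ES_Electrical rough-in = max(EF_Foundation=4, EF_Framing=10) = 10; EF_Electrical rough-in = 10+6 = 16
ES_Plumbing rough-in = 4; EF_Plumbing rough-in = 4+12 = 16
ES_HVAC install = max(EF_Foundation=4, EF_Framing=10) = 10; EF_HVAC install = 10+11 = 21
ES_Insulation = max(EF_Framing=10, EF_Roofing=24) = 24; EF_Insulation = 24+9 = 33
ES_Drywall = max(EF_Framing=10, EF_Electrical rough-in=16, EF_Plumbing rough-in=16, EF_HVAC install=21, EF_Insulation=33) = 33; EF_Drywall = 33+10 = 43
Expected project duration μ = 43 days. Critical path: Excavation → Roofing → Insulation → Drywall.

Variance along critical path = 4.000 + 1.778 + 13.444 + 2.778 = 22.000; σ = √22.000 = 4.690 days.
Z = (52 − 43) / 4.690 = 1.919
P(T ≤ 52) = Φ(1.919) ≈ 0.972

0.972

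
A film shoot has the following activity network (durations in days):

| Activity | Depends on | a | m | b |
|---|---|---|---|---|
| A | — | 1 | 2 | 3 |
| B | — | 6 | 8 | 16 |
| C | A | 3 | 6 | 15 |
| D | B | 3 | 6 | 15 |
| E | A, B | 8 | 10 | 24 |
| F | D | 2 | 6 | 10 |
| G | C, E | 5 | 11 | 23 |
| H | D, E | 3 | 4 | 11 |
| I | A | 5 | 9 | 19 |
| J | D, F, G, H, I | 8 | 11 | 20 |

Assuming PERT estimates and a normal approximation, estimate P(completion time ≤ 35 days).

te_A = (1 + 4·2 + 3)/6 = 12/6 = 2; σ²_A = ((3−1)/6)² = 0.111
te_B = (6 + 4·8 + 16)/6 = 54/6 = 9; σ²_B = ((16−6)/6)² = 2.778
te_C = (3 + 4·6 + 15)/6 = 42/6 = 7; σ²_C = ((15−3)/6)² = 4.000
te_D = (3 + 4·6 + 15)/6 = 42/6 = 7; σ²_D = ((15−3)/6)² = 4.000
te_E = (8 + 4·10 + 24)/6 = 72/6 = 12; σ²_E = ((24−8)/6)² = 7.111
te_F = (2 + 4·6 + 10)/6 = 36/6 = 6; σ²_F = ((10−2)/6)² = 1.778
te_G = (5 + 4·11 + 23)/6 = 72/6 = 12; σ²_G = ((23−5)/6)² = 9.000
te_H = (3 + 4·4 + 11)/6 = 30/6 = 5; σ²_H = ((11−3)/6)² = 1.778
te_I = (5 + 4·9 + 19)/6 = 60/6 = 10; σ²_I = ((19−5)/6)² = 5.444
te_J = (8 + 4·11 + 20)/6 = 72/6 = 12; σ²_J = ((20−8)/6)² = 4.000

Forward pass:
ES_A = 0; EF_A = 2
ES_B = 0; EF_B = 9
ES_C = 2; EF_C = 2+7 = 9
ES_D = 9; EF_D = 9+7 = 16
ES_E = max(EF_A=2, EF_B=9) = 9; EF_E = 9+12 = 21
ES_F = 16; EF_F = 16+6 = 22
ES_G = max(EF_C=9, EF_E=21) = 21; EF_G = 21+12 = 33
ES_H = max(EF_D=16, EF_E=21) = 21; EF_H = 21+5 = 26
ES_I = 2; EF_I = 2+10 = 12
ES_J = max(EF_D=16, EF_F=22, EF_G=33, EF_H=26, EF_I=12) = 33; EF_J = 33+12 = 45
Expected project duration μ = 45 days. Critical path: B → E → G → J.

Variance along critical path = 2.778 + 7.111 + 9.000 + 4.000 = 22.889; σ = √22.889 = 4.784 days.
Z = (35 − 45) / 4.784 = -2.090
P(T ≤ 35) = Φ(-2.090) ≈ 0.018

0.018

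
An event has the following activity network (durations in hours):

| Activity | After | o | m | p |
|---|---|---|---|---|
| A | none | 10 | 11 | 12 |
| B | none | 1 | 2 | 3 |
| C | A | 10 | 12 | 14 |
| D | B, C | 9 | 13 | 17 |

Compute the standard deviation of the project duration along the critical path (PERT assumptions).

1.53 hours

te_A = (10 + 4·11 + 12)/6 = 66/6 = 11; σ²_A = ((12−10)/6)² = 0.111
te_B = (1 + 4·2 + 3)/6 = 12/6 = 2; σ²_B = ((3−1)/6)² = 0.111
te_C = (10 + 4·12 + 14)/6 = 72/6 = 12; σ²_C = ((14−10)/6)² = 0.444
te_D = (9 + 4·13 + 17)/6 = 78/6 = 13; σ²_D = ((17−9)/6)² = 1.778

Forward pass:
ES_A = 0; EF_A = 11
ES_B = 0; EF_B = 2
ES_C = 11; EF_C = 11+12 = 23
ES_D = max(EF_B=2, EF_C=23) = 23; EF_D = 23+13 = 36
Expected project duration μ = 36 hours. Critical path: A → C → D.

Variance along critical path = 0.111 + 0.444 + 1.778 = 2.333
σ = √2.333 = 1.528 hours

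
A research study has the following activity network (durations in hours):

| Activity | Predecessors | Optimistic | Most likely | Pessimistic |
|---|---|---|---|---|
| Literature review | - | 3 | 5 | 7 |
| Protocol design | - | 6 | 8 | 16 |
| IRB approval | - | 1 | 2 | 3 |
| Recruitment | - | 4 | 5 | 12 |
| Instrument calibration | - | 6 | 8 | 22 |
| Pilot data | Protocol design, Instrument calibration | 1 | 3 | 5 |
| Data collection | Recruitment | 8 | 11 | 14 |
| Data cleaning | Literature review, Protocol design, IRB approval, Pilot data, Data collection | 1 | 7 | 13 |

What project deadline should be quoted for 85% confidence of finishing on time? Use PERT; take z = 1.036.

26.7 hours

te_Literature review = (3 + 4·5 + 7)/6 = 30/6 = 5; σ²_Literature review = ((7−3)/6)² = 0.444
te_Protocol design = (6 + 4·8 + 16)/6 = 54/6 = 9; σ²_Protocol design = ((16−6)/6)² = 2.778
te_IRB approval = (1 + 4·2 + 3)/6 = 12/6 = 2; σ²_IRB approval = ((3−1)/6)² = 0.111
te_Recruitment = (4 + 4·5 + 12)/6 = 36/6 = 6; σ²_Recruitment = ((12−4)/6)² = 1.778
te_Instrument calibration = (6 + 4·8 + 22)/6 = 60/6 = 10; σ²_Instrument calibration = ((22−6)/6)² = 7.111
te_Pilot data = (1 + 4·3 + 5)/6 = 18/6 = 3; σ²_Pilot data = ((5−1)/6)² = 0.444
te_Data collection = (8 + 4·11 + 14)/6 = 66/6 = 11; σ²_Data collection = ((14−8)/6)² = 1.000
te_Data cleaning = (1 + 4·7 + 13)/6 = 42/6 = 7; σ²_Data cleaning = ((13−1)/6)² = 4.000

Forward pass:
ES_Literature review = 0; EF_Literature review = 5
ES_Protocol design = 0; EF_Protocol design = 9
ES_IRB approval = 0; EF_IRB approval = 2
ES_Recruitment = 0; EF_Recruitment = 6
ES_Instrument calibration = 0; EF_Instrument calibration = 10
ES_Pilot data = max(EF_Protocol design=9, EF_Instrument calibration=10) = 10; EF_Pilot data = 10+3 = 13
ES_Data collection = 6; EF_Data collection = 6+11 = 17
ES_Data cleaning = max(EF_Literature review=5, EF_Protocol design=9, EF_IRB approval=2, EF_Pilot data=13, EF_Data collection=17) = 17; EF_Data cleaning = 17+7 = 24
Expected project duration μ = 24 hours. Critical path: Recruitment → Data collection → Data cleaning.

Variance along critical path = 1.778 + 1.000 + 4.000 = 6.778; σ = 2.603 hours.
D = μ + z·σ = 24 + 1.036·2.603 = 26.7 hours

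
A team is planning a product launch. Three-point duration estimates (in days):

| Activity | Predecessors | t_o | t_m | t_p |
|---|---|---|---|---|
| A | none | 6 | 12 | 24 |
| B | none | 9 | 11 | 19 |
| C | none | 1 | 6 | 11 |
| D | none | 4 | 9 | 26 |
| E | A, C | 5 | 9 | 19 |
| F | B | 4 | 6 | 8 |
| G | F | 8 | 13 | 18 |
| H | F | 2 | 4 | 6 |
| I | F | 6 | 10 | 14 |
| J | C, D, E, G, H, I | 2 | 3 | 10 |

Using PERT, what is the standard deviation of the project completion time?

te_A = (6 + 4·12 + 24)/6 = 78/6 = 13; σ²_A = ((24−6)/6)² = 9.000
te_B = (9 + 4·11 + 19)/6 = 72/6 = 12; σ²_B = ((19−9)/6)² = 2.778
te_C = (1 + 4·6 + 11)/6 = 36/6 = 6; σ²_C = ((11−1)/6)² = 2.778
te_D = (4 + 4·9 + 26)/6 = 66/6 = 11; σ²_D = ((26−4)/6)² = 13.444
te_E = (5 + 4·9 + 19)/6 = 60/6 = 10; σ²_E = ((19−5)/6)² = 5.444
te_F = (4 + 4·6 + 8)/6 = 36/6 = 6; σ²_F = ((8−4)/6)² = 0.444
te_G = (8 + 4·13 + 18)/6 = 78/6 = 13; σ²_G = ((18−8)/6)² = 2.778
te_H = (2 + 4·4 + 6)/6 = 24/6 = 4; σ²_H = ((6−2)/6)² = 0.444
te_I = (6 + 4·10 + 14)/6 = 60/6 = 10; σ²_I = ((14−6)/6)² = 1.778
te_J = (2 + 4·3 + 10)/6 = 24/6 = 4; σ²_J = ((10−2)/6)² = 1.778

Forward pass:
ES_A = 0; EF_A = 13
ES_B = 0; EF_B = 12
ES_C = 0; EF_C = 6
ES_D = 0; EF_D = 11
ES_E = max(EF_A=13, EF_C=6) = 13; EF_E = 13+10 = 23
ES_F = 12; EF_F = 12+6 = 18
ES_G = 18; EF_G = 18+13 = 31
ES_H = 18; EF_H = 18+4 = 22
ES_I = 18; EF_I = 18+10 = 28
ES_J = max(EF_C=6, EF_D=11, EF_E=23, EF_G=31, EF_H=22, EF_I=28) = 31; EF_J = 31+4 = 35
Expected project duration μ = 35 days. Critical path: B → F → G → J.

Variance along critical path = 2.778 + 0.444 + 2.778 + 1.778 = 7.778
σ = √7.778 = 2.789 days

2.79 days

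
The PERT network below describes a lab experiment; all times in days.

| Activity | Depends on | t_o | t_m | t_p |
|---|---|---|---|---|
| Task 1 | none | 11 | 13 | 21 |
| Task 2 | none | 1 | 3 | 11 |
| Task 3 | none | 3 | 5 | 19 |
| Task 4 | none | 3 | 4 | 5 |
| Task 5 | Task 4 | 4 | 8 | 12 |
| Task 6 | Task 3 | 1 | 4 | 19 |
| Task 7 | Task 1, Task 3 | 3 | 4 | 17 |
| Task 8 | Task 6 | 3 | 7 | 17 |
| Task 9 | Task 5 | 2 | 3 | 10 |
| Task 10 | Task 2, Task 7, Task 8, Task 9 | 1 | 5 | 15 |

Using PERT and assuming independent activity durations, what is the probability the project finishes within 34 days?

te_Task 1 = (11 + 4·13 + 21)/6 = 84/6 = 14; σ²_Task 1 = ((21−11)/6)² = 2.778
te_Task 2 = (1 + 4·3 + 11)/6 = 24/6 = 4; σ²_Task 2 = ((11−1)/6)² = 2.778
te_Task 3 = (3 + 4·5 + 19)/6 = 42/6 = 7; σ²_Task 3 = ((19−3)/6)² = 7.111
te_Task 4 = (3 + 4·4 + 5)/6 = 24/6 = 4; σ²_Task 4 = ((5−3)/6)² = 0.111
te_Task 5 = (4 + 4·8 + 12)/6 = 48/6 = 8; σ²_Task 5 = ((12−4)/6)² = 1.778
te_Task 6 = (1 + 4·4 + 19)/6 = 36/6 = 6; σ²_Task 6 = ((19−1)/6)² = 9.000
te_Task 7 = (3 + 4·4 + 17)/6 = 36/6 = 6; σ²_Task 7 = ((17−3)/6)² = 5.444
te_Task 8 = (3 + 4·7 + 17)/6 = 48/6 = 8; σ²_Task 8 = ((17−3)/6)² = 5.444
te_Task 9 = (2 + 4·3 + 10)/6 = 24/6 = 4; σ²_Task 9 = ((10−2)/6)² = 1.778
te_Task 10 = (1 + 4·5 + 15)/6 = 36/6 = 6; σ²_Task 10 = ((15−1)/6)² = 5.444

Forward pass:
ES_Task 1 = 0; EF_Task 1 = 14
ES_Task 2 = 0; EF_Task 2 = 4
ES_Task 3 = 0; EF_Task 3 = 7
ES_Task 4 = 0; EF_Task 4 = 4
ES_Task 5 = 4; EF_Task 5 = 4+8 = 12
ES_Task 6 = 7; EF_Task 6 = 7+6 = 13
ES_Task 7 = max(EF_Task 1=14, EF_Task 3=7) = 14; EF_Task 7 = 14+6 = 20
ES_Task 8 = 13; EF_Task 8 = 13+8 = 21
ES_Task 9 = 12; EF_Task 9 = 12+4 = 16
ES_Task 10 = max(EF_Task 2=4, EF_Task 7=20, EF_Task 8=21, EF_Task 9=16) = 21; EF_Task 10 = 21+6 = 27
Expected project duration μ = 27 days. Critical path: Task 3 → Task 6 → Task 8 → Task 10.

Variance along critical path = 7.111 + 9.000 + 5.444 + 5.444 = 27.000; σ = √27.000 = 5.196 days.
Z = (34 − 27) / 5.196 = 1.347
P(T ≤ 34) = Φ(1.347) ≈ 0.911

0.911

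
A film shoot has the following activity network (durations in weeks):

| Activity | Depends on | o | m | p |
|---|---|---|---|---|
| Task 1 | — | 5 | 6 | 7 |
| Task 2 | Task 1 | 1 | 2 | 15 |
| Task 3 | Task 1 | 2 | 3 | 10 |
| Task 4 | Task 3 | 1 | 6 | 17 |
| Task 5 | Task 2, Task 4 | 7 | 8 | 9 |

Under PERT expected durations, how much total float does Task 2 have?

7 weeks

te_Task 1 = (5 + 4·6 + 7)/6 = 36/6 = 6
te_Task 2 = (1 + 4·2 + 15)/6 = 24/6 = 4
te_Task 3 = (2 + 4·3 + 10)/6 = 24/6 = 4
te_Task 4 = (1 + 4·6 + 17)/6 = 42/6 = 7
te_Task 5 = (7 + 4·8 + 9)/6 = 48/6 = 8

Forward pass:
ES_Task 1 = 0; EF_Task 1 = 6
ES_Task 2 = 6; EF_Task 2 = 6+4 = 10
ES_Task 3 = 6; EF_Task 3 = 6+4 = 10
ES_Task 4 = 10; EF_Task 4 = 10+7 = 17
ES_Task 5 = max(EF_Task 2=10, EF_Task 4=17) = 17; EF_Task 5 = 17+8 = 25
Expected project duration μ = 25 weeks. Critical path: Task 1 → Task 3 → Task 4 → Task 5.

Backward pass:
LF_Task 5 = 25; LS_Task 5 = 25−8 = 17
LF_Task 4 = LS_Task 5 = 17; LS_Task 4 = 17−7 = 10
LF_Task 3 = LS_Task 4 = 10; LS_Task 3 = 10−4 = 6
LF_Task 2 = LS_Task 5 = 17; LS_Task 2 = 17−4 = 13
LF_Task 1 = min(LS_Task 2=13, LS_Task 3=6) = 6; LS_Task 1 = 6−6 = 0
Slack_Task 2 = LS_Task 2 − ES_Task 2 = 13 − 6 = 7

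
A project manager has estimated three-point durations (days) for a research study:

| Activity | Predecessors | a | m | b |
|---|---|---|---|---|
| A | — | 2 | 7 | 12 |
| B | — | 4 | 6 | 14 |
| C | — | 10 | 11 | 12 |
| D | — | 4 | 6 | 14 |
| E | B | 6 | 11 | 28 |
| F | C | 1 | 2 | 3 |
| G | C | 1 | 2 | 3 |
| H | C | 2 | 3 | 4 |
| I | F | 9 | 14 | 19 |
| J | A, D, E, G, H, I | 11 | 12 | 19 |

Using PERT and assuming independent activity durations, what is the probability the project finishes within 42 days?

0.820

te_A = (2 + 4·7 + 12)/6 = 42/6 = 7; σ²_A = ((12−2)/6)² = 2.778
te_B = (4 + 4·6 + 14)/6 = 42/6 = 7; σ²_B = ((14−4)/6)² = 2.778
te_C = (10 + 4·11 + 12)/6 = 66/6 = 11; σ²_C = ((12−10)/6)² = 0.111
te_D = (4 + 4·6 + 14)/6 = 42/6 = 7; σ²_D = ((14−4)/6)² = 2.778
te_E = (6 + 4·11 + 28)/6 = 78/6 = 13; σ²_E = ((28−6)/6)² = 13.444
te_F = (1 + 4·2 + 3)/6 = 12/6 = 2; σ²_F = ((3−1)/6)² = 0.111
te_G = (1 + 4·2 + 3)/6 = 12/6 = 2; σ²_G = ((3−1)/6)² = 0.111
te_H = (2 + 4·3 + 4)/6 = 18/6 = 3; σ²_H = ((4−2)/6)² = 0.111
te_I = (9 + 4·14 + 19)/6 = 84/6 = 14; σ²_I = ((19−9)/6)² = 2.778
te_J = (11 + 4·12 + 19)/6 = 78/6 = 13; σ²_J = ((19−11)/6)² = 1.778

Forward pass:
ES_A = 0; EF_A = 7
ES_B = 0; EF_B = 7
ES_C = 0; EF_C = 11
ES_D = 0; EF_D = 7
ES_E = 7; EF_E = 7+13 = 20
ES_F = 11; EF_F = 11+2 = 13
ES_G = 11; EF_G = 11+2 = 13
ES_H = 11; EF_H = 11+3 = 14
ES_I = 13; EF_I = 13+14 = 27
ES_J = max(EF_A=7, EF_D=7, EF_E=20, EF_G=13, EF_H=14, EF_I=27) = 27; EF_J = 27+13 = 40
Expected project duration μ = 40 days. Critical path: C → F → I → J.

Variance along critical path = 0.111 + 0.111 + 2.778 + 1.778 = 4.778; σ = √4.778 = 2.186 days.
Z = (42 − 40) / 2.186 = 0.915
P(T ≤ 42) = Φ(0.915) ≈ 0.820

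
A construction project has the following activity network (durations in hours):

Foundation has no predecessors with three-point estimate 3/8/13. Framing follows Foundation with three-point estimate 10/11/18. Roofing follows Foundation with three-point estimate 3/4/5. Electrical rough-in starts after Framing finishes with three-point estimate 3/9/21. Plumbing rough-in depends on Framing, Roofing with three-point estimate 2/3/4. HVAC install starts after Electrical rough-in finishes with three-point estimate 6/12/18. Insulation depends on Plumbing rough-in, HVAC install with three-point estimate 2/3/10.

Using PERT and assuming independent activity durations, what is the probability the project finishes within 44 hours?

0.325

te_Foundation = (3 + 4·8 + 13)/6 = 48/6 = 8; σ²_Foundation = ((13−3)/6)² = 2.778
te_Framing = (10 + 4·11 + 18)/6 = 72/6 = 12; σ²_Framing = ((18−10)/6)² = 1.778
te_Roofing = (3 + 4·4 + 5)/6 = 24/6 = 4; σ²_Roofing = ((5−3)/6)² = 0.111
te_Electrical rough-in = (3 + 4·9 + 21)/6 = 60/6 = 10; σ²_Electrical rough-in = ((21−3)/6)² = 9.000
te_Plumbing rough-in = (2 + 4·3 + 4)/6 = 18/6 = 3; σ²_Plumbing rough-in = ((4−2)/6)² = 0.111
te_HVAC install = (6 + 4·12 + 18)/6 = 72/6 = 12; σ²_HVAC install = ((18−6)/6)² = 4.000
te_Insulation = (2 + 4·3 + 10)/6 = 24/6 = 4; σ²_Insulation = ((10−2)/6)² = 1.778

Forward pass:
ES_Foundation = 0; EF_Foundation = 8
ES_Framing = 8; EF_Framing = 8+12 = 20
ES_Roofing = 8; EF_Roofing = 8+4 = 12
ES_Electrical rough-in = 20; EF_Electrical rough-in = 20+10 = 30
ES_Plumbing rough-in = max(EF_Framing=20, EF_Roofing=12) = 20; EF_Plumbing rough-in = 20+3 = 23
ES_HVAC install = 30; EF_HVAC install = 30+12 = 42
ES_Insulation = max(EF_Plumbing rough-in=23, EF_HVAC install=42) = 42; EF_Insulation = 42+4 = 46
Expected project duration μ = 46 hours. Critical path: Foundation → Framing → Electrical rough-in → HVAC install → Insulation.

Variance along critical path = 2.778 + 1.778 + 9.000 + 4.000 + 1.778 = 19.333; σ = √19.333 = 4.397 hours.
Z = (44 − 46) / 4.397 = -0.455
P(T ≤ 44) = Φ(-0.455) ≈ 0.325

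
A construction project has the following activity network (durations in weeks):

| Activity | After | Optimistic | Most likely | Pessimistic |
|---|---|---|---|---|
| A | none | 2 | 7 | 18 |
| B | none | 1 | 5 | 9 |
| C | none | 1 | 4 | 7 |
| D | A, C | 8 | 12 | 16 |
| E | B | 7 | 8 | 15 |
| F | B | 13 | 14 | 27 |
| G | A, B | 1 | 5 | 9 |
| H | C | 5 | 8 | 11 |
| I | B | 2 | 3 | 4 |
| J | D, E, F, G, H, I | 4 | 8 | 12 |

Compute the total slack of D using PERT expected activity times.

1 weeks

te_A = (2 + 4·7 + 18)/6 = 48/6 = 8
te_B = (1 + 4·5 + 9)/6 = 30/6 = 5
te_C = (1 + 4·4 + 7)/6 = 24/6 = 4
te_D = (8 + 4·12 + 16)/6 = 72/6 = 12
te_E = (7 + 4·8 + 15)/6 = 54/6 = 9
te_F = (13 + 4·14 + 27)/6 = 96/6 = 16
te_G = (1 + 4·5 + 9)/6 = 30/6 = 5
te_H = (5 + 4·8 + 11)/6 = 48/6 = 8
te_I = (2 + 4·3 + 4)/6 = 18/6 = 3
te_J = (4 + 4·8 + 12)/6 = 48/6 = 8

Forward pass:
ES_A = 0; EF_A = 8
ES_B = 0; EF_B = 5
ES_C = 0; EF_C = 4
ES_D = max(EF_A=8, EF_C=4) = 8; EF_D = 8+12 = 20
ES_E = 5; EF_E = 5+9 = 14
ES_F = 5; EF_F = 5+16 = 21
ES_G = max(EF_A=8, EF_B=5) = 8; EF_G = 8+5 = 13
ES_H = 4; EF_H = 4+8 = 12
ES_I = 5; EF_I = 5+3 = 8
ES_J = max(EF_D=20, EF_E=14, EF_F=21, EF_G=13, EF_H=12, EF_I=8) = 21; EF_J = 21+8 = 29
Expected project duration μ = 29 weeks. Critical path: B → F → J.

Backward pass:
LF_J = 29; LS_J = 29−8 = 21
LF_I = LS_J = 21; LS_I = 21−3 = 18
LF_H = LS_J = 21; LS_H = 21−8 = 13
LF_G = LS_J = 21; LS_G = 21−5 = 16
LF_F = LS_J = 21; LS_F = 21−16 = 5
LF_E = LS_J = 21; LS_E = 21−9 = 12
LF_D = LS_J = 21; LS_D = 21−12 = 9
LF_C = min(LS_D=9, LS_H=13) = 9; LS_C = 9−4 = 5
LF_B = min(LS_E=12, LS_F=5, LS_G=16, LS_I=18) = 5; LS_B = 5−5 = 0
LF_A = min(LS_D=9, LS_G=16) = 9; LS_A = 9−8 = 1
Slack_D = LS_D − ES_D = 9 − 8 = 1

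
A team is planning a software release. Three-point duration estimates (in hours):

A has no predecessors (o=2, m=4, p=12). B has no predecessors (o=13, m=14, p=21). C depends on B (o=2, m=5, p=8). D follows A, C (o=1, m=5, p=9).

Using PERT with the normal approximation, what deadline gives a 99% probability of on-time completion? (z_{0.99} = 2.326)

te_A = (2 + 4·4 + 12)/6 = 30/6 = 5; σ²_A = ((12−2)/6)² = 2.778
te_B = (13 + 4·14 + 21)/6 = 90/6 = 15; σ²_B = ((21−13)/6)² = 1.778
te_C = (2 + 4·5 + 8)/6 = 30/6 = 5; σ²_C = ((8−2)/6)² = 1.000
te_D = (1 + 4·5 + 9)/6 = 30/6 = 5; σ²_D = ((9−1)/6)² = 1.778

Forward pass:
ES_A = 0; EF_A = 5
ES_B = 0; EF_B = 15
ES_C = 15; EF_C = 15+5 = 20
ES_D = max(EF_A=5, EF_C=20) = 20; EF_D = 20+5 = 25
Expected project duration μ = 25 hours. Critical path: B → C → D.

Variance along critical path = 1.778 + 1.000 + 1.778 = 4.556; σ = 2.134 hours.
D = μ + z·σ = 25 + 2.326·2.134 = 30.0 hours

30.0 hours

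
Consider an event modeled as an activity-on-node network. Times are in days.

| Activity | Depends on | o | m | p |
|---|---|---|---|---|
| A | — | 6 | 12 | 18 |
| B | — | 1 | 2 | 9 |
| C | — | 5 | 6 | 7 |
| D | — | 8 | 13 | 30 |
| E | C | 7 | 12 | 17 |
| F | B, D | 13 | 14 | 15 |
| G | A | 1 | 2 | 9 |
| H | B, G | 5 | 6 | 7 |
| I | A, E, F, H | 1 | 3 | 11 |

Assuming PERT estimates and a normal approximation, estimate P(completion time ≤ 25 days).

0.024

te_A = (6 + 4·12 + 18)/6 = 72/6 = 12; σ²_A = ((18−6)/6)² = 4.000
te_B = (1 + 4·2 + 9)/6 = 18/6 = 3; σ²_B = ((9−1)/6)² = 1.778
te_C = (5 + 4·6 + 7)/6 = 36/6 = 6; σ²_C = ((7−5)/6)² = 0.111
te_D = (8 + 4·13 + 30)/6 = 90/6 = 15; σ²_D = ((30−8)/6)² = 13.444
te_E = (7 + 4·12 + 17)/6 = 72/6 = 12; σ²_E = ((17−7)/6)² = 2.778
te_F = (13 + 4·14 + 15)/6 = 84/6 = 14; σ²_F = ((15−13)/6)² = 0.111
te_G = (1 + 4·2 + 9)/6 = 18/6 = 3; σ²_G = ((9−1)/6)² = 1.778
te_H = (5 + 4·6 + 7)/6 = 36/6 = 6; σ²_H = ((7−5)/6)² = 0.111
te_I = (1 + 4·3 + 11)/6 = 24/6 = 4; σ²_I = ((11−1)/6)² = 2.778

Forward pass:
ES_A = 0; EF_A = 12
ES_B = 0; EF_B = 3
ES_C = 0; EF_C = 6
ES_D = 0; EF_D = 15
ES_E = 6; EF_E = 6+12 = 18
ES_F = max(EF_B=3, EF_D=15) = 15; EF_F = 15+14 = 29
ES_G = 12; EF_G = 12+3 = 15
ES_H = max(EF_B=3, EF_G=15) = 15; EF_H = 15+6 = 21
ES_I = max(EF_A=12, EF_E=18, EF_F=29, EF_H=21) = 29; EF_I = 29+4 = 33
Expected project duration μ = 33 days. Critical path: D → F → I.

Variance along critical path = 13.444 + 0.111 + 2.778 = 16.333; σ = √16.333 = 4.041 days.
Z = (25 − 33) / 4.041 = -1.979
P(T ≤ 25) = Φ(-1.979) ≈ 0.024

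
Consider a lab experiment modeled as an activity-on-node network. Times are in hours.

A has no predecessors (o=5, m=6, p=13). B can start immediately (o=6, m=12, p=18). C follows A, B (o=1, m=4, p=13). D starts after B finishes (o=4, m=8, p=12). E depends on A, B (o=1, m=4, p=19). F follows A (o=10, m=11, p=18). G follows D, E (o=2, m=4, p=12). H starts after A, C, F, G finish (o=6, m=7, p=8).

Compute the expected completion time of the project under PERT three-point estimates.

te_A = (5 + 4·6 + 13)/6 = 42/6 = 7
te_B = (6 + 4·12 + 18)/6 = 72/6 = 12
te_C = (1 + 4·4 + 13)/6 = 30/6 = 5
te_D = (4 + 4·8 + 12)/6 = 48/6 = 8
te_E = (1 + 4·4 + 19)/6 = 36/6 = 6
te_F = (10 + 4·11 + 18)/6 = 72/6 = 12
te_G = (2 + 4·4 + 12)/6 = 30/6 = 5
te_H = (6 + 4·7 + 8)/6 = 42/6 = 7

Forward pass:
ES_A = 0; EF_A = 7
ES_B = 0; EF_B = 12
ES_C = max(EF_A=7, EF_B=12) = 12; EF_C = 12+5 = 17
ES_D = 12; EF_D = 12+8 = 20
ES_E = max(EF_A=7, EF_B=12) = 12; EF_E = 12+6 = 18
ES_F = 7; EF_F = 7+12 = 19
ES_G = max(EF_D=20, EF_E=18) = 20; EF_G = 20+5 = 25
ES_H = max(EF_A=7, EF_C=17, EF_F=19, EF_G=25) = 25; EF_H = 25+7 = 32
Expected project duration μ = 32 hours. Critical path: B → D → G → H.

32 hours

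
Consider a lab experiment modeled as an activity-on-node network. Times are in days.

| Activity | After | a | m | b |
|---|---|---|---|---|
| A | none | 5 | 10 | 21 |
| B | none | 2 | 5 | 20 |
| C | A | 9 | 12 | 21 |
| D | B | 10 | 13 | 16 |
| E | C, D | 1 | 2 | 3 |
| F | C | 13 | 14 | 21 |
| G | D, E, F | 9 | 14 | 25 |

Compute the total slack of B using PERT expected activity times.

te_A = (5 + 4·10 + 21)/6 = 66/6 = 11
te_B = (2 + 4·5 + 20)/6 = 42/6 = 7
te_C = (9 + 4·12 + 21)/6 = 78/6 = 13
te_D = (10 + 4·13 + 16)/6 = 78/6 = 13
te_E = (1 + 4·2 + 3)/6 = 12/6 = 2
te_F = (13 + 4·14 + 21)/6 = 90/6 = 15
te_G = (9 + 4·14 + 25)/6 = 90/6 = 15

Forward pass:
ES_A = 0; EF_A = 11
ES_B = 0; EF_B = 7
ES_C = 11; EF_C = 11+13 = 24
ES_D = 7; EF_D = 7+13 = 20
ES_E = max(EF_C=24, EF_D=20) = 24; EF_E = 24+2 = 26
ES_F = 24; EF_F = 24+15 = 39
ES_G = max(EF_D=20, EF_E=26, EF_F=39) = 39; EF_G = 39+15 = 54
Expected project duration μ = 54 days. Critical path: A → C → F → G.

Backward pass:
LF_G = 54; LS_G = 54−15 = 39
LF_F = LS_G = 39; LS_F = 39−15 = 24
LF_E = LS_G = 39; LS_E = 39−2 = 37
LF_D = min(LS_E=37, LS_G=39) = 37; LS_D = 37−13 = 24
LF_C = min(LS_E=37, LS_F=24) = 24; LS_C = 24−13 = 11
LF_B = LS_D = 24; LS_B = 24−7 = 17
LF_A = LS_C = 11; LS_A = 11−11 = 0
Slack_B = LS_B − ES_B = 17 − 0 = 17

17 days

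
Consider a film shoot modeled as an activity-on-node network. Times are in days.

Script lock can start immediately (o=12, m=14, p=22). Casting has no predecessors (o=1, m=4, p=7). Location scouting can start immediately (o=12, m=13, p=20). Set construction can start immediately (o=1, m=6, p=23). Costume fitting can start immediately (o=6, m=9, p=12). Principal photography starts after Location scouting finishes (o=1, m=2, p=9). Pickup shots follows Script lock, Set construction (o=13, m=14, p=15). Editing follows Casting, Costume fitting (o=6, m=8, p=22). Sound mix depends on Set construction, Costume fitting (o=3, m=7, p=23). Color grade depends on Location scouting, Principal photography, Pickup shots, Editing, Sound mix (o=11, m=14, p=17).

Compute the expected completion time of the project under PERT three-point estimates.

te_Script lock = (12 + 4·14 + 22)/6 = 90/6 = 15
te_Casting = (1 + 4·4 + 7)/6 = 24/6 = 4
te_Location scouting = (12 + 4·13 + 20)/6 = 84/6 = 14
te_Set construction = (1 + 4·6 + 23)/6 = 48/6 = 8
te_Costume fitting = (6 + 4·9 + 12)/6 = 54/6 = 9
te_Principal photography = (1 + 4·2 + 9)/6 = 18/6 = 3
te_Pickup shots = (13 + 4·14 + 15)/6 = 84/6 = 14
te_Editing = (6 + 4·8 + 22)/6 = 60/6 = 10
te_Sound mix = (3 + 4·7 + 23)/6 = 54/6 = 9
te_Color grade = (11 + 4·14 + 17)/6 = 84/6 = 14

Forward pass:
ES_Script lock = 0; EF_Script lock = 15
ES_Casting = 0; EF_Casting = 4
ES_Location scouting = 0; EF_Location scouting = 14
ES_Set construction = 0; EF_Set construction = 8
ES_Costume fitting = 0; EF_Costume fitting = 9
ES_Principal photography = 14; EF_Principal photography = 14+3 = 17
ES_Pickup shots = max(EF_Script lock=15, EF_Set construction=8) = 15; EF_Pickup shots = 15+14 = 29
ES_Editing = max(EF_Casting=4, EF_Costume fitting=9) = 9; EF_Editing = 9+10 = 19
ES_Sound mix = max(EF_Set construction=8, EF_Costume fitting=9) = 9; EF_Sound mix = 9+9 = 18
ES_Color grade = max(EF_Location scouting=14, EF_Principal photography=17, EF_Pickup shots=29, EF_Editing=19, EF_Sound mix=18) = 29; EF_Color grade = 29+14 = 43
Expected project duration μ = 43 days. Critical path: Script lock → Pickup shots → Color grade.

43 days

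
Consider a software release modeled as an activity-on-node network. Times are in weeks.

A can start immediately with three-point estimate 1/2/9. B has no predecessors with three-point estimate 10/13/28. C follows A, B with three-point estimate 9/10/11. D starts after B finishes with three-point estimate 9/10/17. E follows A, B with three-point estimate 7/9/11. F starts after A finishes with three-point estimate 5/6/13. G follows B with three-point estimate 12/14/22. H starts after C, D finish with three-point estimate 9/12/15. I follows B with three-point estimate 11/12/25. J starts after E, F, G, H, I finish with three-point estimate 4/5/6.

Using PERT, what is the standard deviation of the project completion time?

3.45 weeks

te_A = (1 + 4·2 + 9)/6 = 18/6 = 3; σ²_A = ((9−1)/6)² = 1.778
te_B = (10 + 4·13 + 28)/6 = 90/6 = 15; σ²_B = ((28−10)/6)² = 9.000
te_C = (9 + 4·10 + 11)/6 = 60/6 = 10; σ²_C = ((11−9)/6)² = 0.111
te_D = (9 + 4·10 + 17)/6 = 66/6 = 11; σ²_D = ((17−9)/6)² = 1.778
te_E = (7 + 4·9 + 11)/6 = 54/6 = 9; σ²_E = ((11−7)/6)² = 0.444
te_F = (5 + 4·6 + 13)/6 = 42/6 = 7; σ²_F = ((13−5)/6)² = 1.778
te_G = (12 + 4·14 + 22)/6 = 90/6 = 15; σ²_G = ((22−12)/6)² = 2.778
te_H = (9 + 4·12 + 15)/6 = 72/6 = 12; σ²_H = ((15−9)/6)² = 1.000
te_I = (11 + 4·12 + 25)/6 = 84/6 = 14; σ²_I = ((25−11)/6)² = 5.444
te_J = (4 + 4·5 + 6)/6 = 30/6 = 5; σ²_J = ((6−4)/6)² = 0.111

Forward pass:
ES_A = 0; EF_A = 3
ES_B = 0; EF_B = 15
ES_C = max(EF_A=3, EF_B=15) = 15; EF_C = 15+10 = 25
ES_D = 15; EF_D = 15+11 = 26
ES_E = max(EF_A=3, EF_B=15) = 15; EF_E = 15+9 = 24
ES_F = 3; EF_F = 3+7 = 10
ES_G = 15; EF_G = 15+15 = 30
ES_H = max(EF_C=25, EF_D=26) = 26; EF_H = 26+12 = 38
ES_I = 15; EF_I = 15+14 = 29
ES_J = max(EF_E=24, EF_F=10, EF_G=30, EF_H=38, EF_I=29) = 38; EF_J = 38+5 = 43
Expected project duration μ = 43 weeks. Critical path: B → D → H → J.

Variance along critical path = 9.000 + 1.778 + 1.000 + 0.111 = 11.889
σ = √11.889 = 3.448 weeks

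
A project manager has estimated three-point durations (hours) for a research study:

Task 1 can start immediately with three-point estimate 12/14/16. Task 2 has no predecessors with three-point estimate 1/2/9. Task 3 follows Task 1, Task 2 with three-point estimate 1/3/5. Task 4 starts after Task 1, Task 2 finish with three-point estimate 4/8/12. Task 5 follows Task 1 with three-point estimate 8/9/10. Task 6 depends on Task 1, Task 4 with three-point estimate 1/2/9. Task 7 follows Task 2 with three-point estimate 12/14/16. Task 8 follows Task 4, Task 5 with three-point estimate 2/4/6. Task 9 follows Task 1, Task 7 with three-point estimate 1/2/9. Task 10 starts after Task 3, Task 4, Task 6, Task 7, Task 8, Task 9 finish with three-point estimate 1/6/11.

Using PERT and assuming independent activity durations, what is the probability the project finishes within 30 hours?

0.061

te_Task 1 = (12 + 4·14 + 16)/6 = 84/6 = 14; σ²_Task 1 = ((16−12)/6)² = 0.444
te_Task 2 = (1 + 4·2 + 9)/6 = 18/6 = 3; σ²_Task 2 = ((9−1)/6)² = 1.778
te_Task 3 = (1 + 4·3 + 5)/6 = 18/6 = 3; σ²_Task 3 = ((5−1)/6)² = 0.444
te_Task 4 = (4 + 4·8 + 12)/6 = 48/6 = 8; σ²_Task 4 = ((12−4)/6)² = 1.778
te_Task 5 = (8 + 4·9 + 10)/6 = 54/6 = 9; σ²_Task 5 = ((10−8)/6)² = 0.111
te_Task 6 = (1 + 4·2 + 9)/6 = 18/6 = 3; σ²_Task 6 = ((9−1)/6)² = 1.778
te_Task 7 = (12 + 4·14 + 16)/6 = 84/6 = 14; σ²_Task 7 = ((16−12)/6)² = 0.444
te_Task 8 = (2 + 4·4 + 6)/6 = 24/6 = 4; σ²_Task 8 = ((6−2)/6)² = 0.444
te_Task 9 = (1 + 4·2 + 9)/6 = 18/6 = 3; σ²_Task 9 = ((9−1)/6)² = 1.778
te_Task 10 = (1 + 4·6 + 11)/6 = 36/6 = 6; σ²_Task 10 = ((11−1)/6)² = 2.778

Forward pass:
ES_Task 1 = 0; EF_Task 1 = 14
ES_Task 2 = 0; EF_Task 2 = 3
ES_Task 3 = max(EF_Task 1=14, EF_Task 2=3) = 14; EF_Task 3 = 14+3 = 17
ES_Task 4 = max(EF_Task 1=14, EF_Task 2=3) = 14; EF_Task 4 = 14+8 = 22
ES_Task 5 = 14; EF_Task 5 = 14+9 = 23
ES_Task 6 = max(EF_Task 1=14, EF_Task 4=22) = 22; EF_Task 6 = 22+3 = 25
ES_Task 7 = 3; EF_Task 7 = 3+14 = 17
ES_Task 8 = max(EF_Task 4=22, EF_Task 5=23) = 23; EF_Task 8 = 23+4 = 27
ES_Task 9 = max(EF_Task 1=14, EF_Task 7=17) = 17; EF_Task 9 = 17+3 = 20
ES_Task 10 = max(EF_Task 3=17, EF_Task 4=22, EF_Task 6=25, EF_Task 7=17, EF_Task 8=27, EF_Task 9=20) = 27; EF_Task 10 = 27+6 = 33
Expected project duration μ = 33 hours. Critical path: Task 1 → Task 5 → Task 8 → Task 10.

Variance along critical path = 0.444 + 0.111 + 0.444 + 2.778 = 3.778; σ = √3.778 = 1.944 hours.
Z = (30 − 33) / 1.944 = -1.543
P(T ≤ 30) = Φ(-1.543) ≈ 0.061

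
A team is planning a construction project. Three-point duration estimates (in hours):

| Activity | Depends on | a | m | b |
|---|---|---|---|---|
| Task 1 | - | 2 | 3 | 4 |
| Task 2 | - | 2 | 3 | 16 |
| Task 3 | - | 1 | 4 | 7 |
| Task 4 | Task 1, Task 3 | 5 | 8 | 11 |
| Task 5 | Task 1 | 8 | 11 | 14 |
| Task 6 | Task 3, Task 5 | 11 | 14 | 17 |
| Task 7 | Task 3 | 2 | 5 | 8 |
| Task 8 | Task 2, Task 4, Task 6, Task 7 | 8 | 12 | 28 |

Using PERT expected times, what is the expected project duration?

te_Task 1 = (2 + 4·3 + 4)/6 = 18/6 = 3
te_Task 2 = (2 + 4·3 + 16)/6 = 30/6 = 5
te_Task 3 = (1 + 4·4 + 7)/6 = 24/6 = 4
te_Task 4 = (5 + 4·8 + 11)/6 = 48/6 = 8
te_Task 5 = (8 + 4·11 + 14)/6 = 66/6 = 11
te_Task 6 = (11 + 4·14 + 17)/6 = 84/6 = 14
te_Task 7 = (2 + 4·5 + 8)/6 = 30/6 = 5
te_Task 8 = (8 + 4·12 + 28)/6 = 84/6 = 14

Forward pass:
ES_Task 1 = 0; EF_Task 1 = 3
ES_Task 2 = 0; EF_Task 2 = 5
ES_Task 3 = 0; EF_Task 3 = 4
ES_Task 4 = max(EF_Task 1=3, EF_Task 3=4) = 4; EF_Task 4 = 4+8 = 12
ES_Task 5 = 3; EF_Task 5 = 3+11 = 14
ES_Task 6 = max(EF_Task 3=4, EF_Task 5=14) = 14; EF_Task 6 = 14+14 = 28
ES_Task 7 = 4; EF_Task 7 = 4+5 = 9
ES_Task 8 = max(EF_Task 2=5, EF_Task 4=12, EF_Task 6=28, EF_Task 7=9) = 28; EF_Task 8 = 28+14 = 42
Expected project duration μ = 42 hours. Critical path: Task 1 → Task 5 → Task 6 → Task 8.

42 hours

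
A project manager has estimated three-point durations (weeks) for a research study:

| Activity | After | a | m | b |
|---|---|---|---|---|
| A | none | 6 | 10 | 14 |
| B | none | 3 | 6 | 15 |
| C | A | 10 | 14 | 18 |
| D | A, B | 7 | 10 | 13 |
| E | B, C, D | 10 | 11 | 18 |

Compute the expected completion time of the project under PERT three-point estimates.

36 weeks

te_A = (6 + 4·10 + 14)/6 = 60/6 = 10
te_B = (3 + 4·6 + 15)/6 = 42/6 = 7
te_C = (10 + 4·14 + 18)/6 = 84/6 = 14
te_D = (7 + 4·10 + 13)/6 = 60/6 = 10
te_E = (10 + 4·11 + 18)/6 = 72/6 = 12

Forward pass:
ES_A = 0; EF_A = 10
ES_B = 0; EF_B = 7
ES_C = 10; EF_C = 10+14 = 24
ES_D = max(EF_A=10, EF_B=7) = 10; EF_D = 10+10 = 20
ES_E = max(EF_B=7, EF_C=24, EF_D=20) = 24; EF_E = 24+12 = 36
Expected project duration μ = 36 weeks. Critical path: A → C → E.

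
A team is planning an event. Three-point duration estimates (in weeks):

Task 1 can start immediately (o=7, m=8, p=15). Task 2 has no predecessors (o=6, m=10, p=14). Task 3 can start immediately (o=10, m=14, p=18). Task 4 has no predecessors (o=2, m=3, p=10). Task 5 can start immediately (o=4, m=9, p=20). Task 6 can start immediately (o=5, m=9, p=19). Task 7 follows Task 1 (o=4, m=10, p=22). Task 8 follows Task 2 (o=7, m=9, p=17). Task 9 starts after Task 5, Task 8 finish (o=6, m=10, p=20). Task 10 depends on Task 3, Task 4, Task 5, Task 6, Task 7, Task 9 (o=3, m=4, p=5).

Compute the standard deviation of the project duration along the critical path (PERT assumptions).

3.18 weeks

te_Task 1 = (7 + 4·8 + 15)/6 = 54/6 = 9; σ²_Task 1 = ((15−7)/6)² = 1.778
te_Task 2 = (6 + 4·10 + 14)/6 = 60/6 = 10; σ²_Task 2 = ((14−6)/6)² = 1.778
te_Task 3 = (10 + 4·14 + 18)/6 = 84/6 = 14; σ²_Task 3 = ((18−10)/6)² = 1.778
te_Task 4 = (2 + 4·3 + 10)/6 = 24/6 = 4; σ²_Task 4 = ((10−2)/6)² = 1.778
te_Task 5 = (4 + 4·9 + 20)/6 = 60/6 = 10; σ²_Task 5 = ((20−4)/6)² = 7.111
te_Task 6 = (5 + 4·9 + 19)/6 = 60/6 = 10; σ²_Task 6 = ((19−5)/6)² = 5.444
te_Task 7 = (4 + 4·10 + 22)/6 = 66/6 = 11; σ²_Task 7 = ((22−4)/6)² = 9.000
te_Task 8 = (7 + 4·9 + 17)/6 = 60/6 = 10; σ²_Task 8 = ((17−7)/6)² = 2.778
te_Task 9 = (6 + 4·10 + 20)/6 = 66/6 = 11; σ²_Task 9 = ((20−6)/6)² = 5.444
te_Task 10 = (3 + 4·4 + 5)/6 = 24/6 = 4; σ²_Task 10 = ((5−3)/6)² = 0.111

Forward pass:
ES_Task 1 = 0; EF_Task 1 = 9
ES_Task 2 = 0; EF_Task 2 = 10
ES_Task 3 = 0; EF_Task 3 = 14
ES_Task 4 = 0; EF_Task 4 = 4
ES_Task 5 = 0; EF_Task 5 = 10
ES_Task 6 = 0; EF_Task 6 = 10
ES_Task 7 = 9; EF_Task 7 = 9+11 = 20
ES_Task 8 = 10; EF_Task 8 = 10+10 = 20
ES_Task 9 = max(EF_Task 5=10, EF_Task 8=20) = 20; EF_Task 9 = 20+11 = 31
ES_Task 10 = max(EF_Task 3=14, EF_Task 4=4, EF_Task 5=10, EF_Task 6=10, EF_Task 7=20, EF_Task 9=31) = 31; EF_Task 10 = 31+4 = 35
Expected project duration μ = 35 weeks. Critical path: Task 2 → Task 8 → Task 9 → Task 10.

Variance along critical path = 1.778 + 2.778 + 5.444 + 0.111 = 10.111
σ = √10.111 = 3.180 weeks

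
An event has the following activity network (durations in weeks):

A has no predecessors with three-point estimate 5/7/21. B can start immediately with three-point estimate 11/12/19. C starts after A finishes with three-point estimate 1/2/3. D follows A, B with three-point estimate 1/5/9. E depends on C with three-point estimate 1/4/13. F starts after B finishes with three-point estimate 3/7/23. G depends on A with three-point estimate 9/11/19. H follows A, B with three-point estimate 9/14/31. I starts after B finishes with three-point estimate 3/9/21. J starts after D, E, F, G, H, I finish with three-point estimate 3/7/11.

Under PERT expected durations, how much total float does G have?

te_A = (5 + 4·7 + 21)/6 = 54/6 = 9
te_B = (11 + 4·12 + 19)/6 = 78/6 = 13
te_C = (1 + 4·2 + 3)/6 = 12/6 = 2
te_D = (1 + 4·5 + 9)/6 = 30/6 = 5
te_E = (1 + 4·4 + 13)/6 = 30/6 = 5
te_F = (3 + 4·7 + 23)/6 = 54/6 = 9
te_G = (9 + 4·11 + 19)/6 = 72/6 = 12
te_H = (9 + 4·14 + 31)/6 = 96/6 = 16
te_I = (3 + 4·9 + 21)/6 = 60/6 = 10
te_J = (3 + 4·7 + 11)/6 = 42/6 = 7

Forward pass:
ES_A = 0; EF_A = 9
ES_B = 0; EF_B = 13
ES_C = 9; EF_C = 9+2 = 11
ES_D = max(EF_A=9, EF_B=13) = 13; EF_D = 13+5 = 18
ES_E = 11; EF_E = 11+5 = 16
ES_F = 13; EF_F = 13+9 = 22
ES_G = 9; EF_G = 9+12 = 21
ES_H = max(EF_A=9, EF_B=13) = 13; EF_H = 13+16 = 29
ES_I = 13; EF_I = 13+10 = 23
ES_J = max(EF_D=18, EF_E=16, EF_F=22, EF_G=21, EF_H=29, EF_I=23) = 29; EF_J = 29+7 = 36
Expected project duration μ = 36 weeks. Critical path: B → H → J.

Backward pass:
LF_J = 36; LS_J = 36−7 = 29
LF_I = LS_J = 29; LS_I = 29−10 = 19
LF_H = LS_J = 29; LS_H = 29−16 = 13
LF_G = LS_J = 29; LS_G = 29−12 = 17
LF_F = LS_J = 29; LS_F = 29−9 = 20
LF_E = LS_J = 29; LS_E = 29−5 = 24
LF_D = LS_J = 29; LS_D = 29−5 = 24
LF_C = LS_E = 24; LS_C = 24−2 = 22
LF_B = min(LS_D=24, LS_F=20, LS_H=13, LS_I=19) = 13; LS_B = 13−13 = 0
LF_A = min(LS_C=22, LS_D=24, LS_G=17, LS_H=13) = 13; LS_A = 13−9 = 4
Slack_G = LS_G − ES_G = 17 − 9 = 8

8 weeks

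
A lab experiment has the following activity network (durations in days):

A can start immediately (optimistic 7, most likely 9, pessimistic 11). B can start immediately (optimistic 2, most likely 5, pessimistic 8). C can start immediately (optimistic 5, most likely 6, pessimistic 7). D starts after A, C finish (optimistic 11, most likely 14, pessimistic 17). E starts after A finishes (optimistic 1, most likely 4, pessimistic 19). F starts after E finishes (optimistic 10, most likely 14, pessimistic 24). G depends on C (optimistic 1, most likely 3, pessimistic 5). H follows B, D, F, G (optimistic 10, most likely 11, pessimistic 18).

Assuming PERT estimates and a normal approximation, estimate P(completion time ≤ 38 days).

0.164

te_A = (7 + 4·9 + 11)/6 = 54/6 = 9; σ²_A = ((11−7)/6)² = 0.444
te_B = (2 + 4·5 + 8)/6 = 30/6 = 5; σ²_B = ((8−2)/6)² = 1.000
te_C = (5 + 4·6 + 7)/6 = 36/6 = 6; σ²_C = ((7−5)/6)² = 0.111
te_D = (11 + 4·14 + 17)/6 = 84/6 = 14; σ²_D = ((17−11)/6)² = 1.000
te_E = (1 + 4·4 + 19)/6 = 36/6 = 6; σ²_E = ((19−1)/6)² = 9.000
te_F = (10 + 4·14 + 24)/6 = 90/6 = 15; σ²_F = ((24−10)/6)² = 5.444
te_G = (1 + 4·3 + 5)/6 = 18/6 = 3; σ²_G = ((5−1)/6)² = 0.444
te_H = (10 + 4·11 + 18)/6 = 72/6 = 12; σ²_H = ((18−10)/6)² = 1.778

Forward pass:
ES_A = 0; EF_A = 9
ES_B = 0; EF_B = 5
ES_C = 0; EF_C = 6
ES_D = max(EF_A=9, EF_C=6) = 9; EF_D = 9+14 = 23
ES_E = 9; EF_E = 9+6 = 15
ES_F = 15; EF_F = 15+15 = 30
ES_G = 6; EF_G = 6+3 = 9
ES_H = max(EF_B=5, EF_D=23, EF_F=30, EF_G=9) = 30; EF_H = 30+12 = 42
Expected project duration μ = 42 days. Critical path: A → E → F → H.

Variance along critical path = 0.444 + 9.000 + 5.444 + 1.778 = 16.667; σ = √16.667 = 4.082 days.
Z = (38 − 42) / 4.082 = -0.980
P(T ≤ 38) = Φ(-0.980) ≈ 0.164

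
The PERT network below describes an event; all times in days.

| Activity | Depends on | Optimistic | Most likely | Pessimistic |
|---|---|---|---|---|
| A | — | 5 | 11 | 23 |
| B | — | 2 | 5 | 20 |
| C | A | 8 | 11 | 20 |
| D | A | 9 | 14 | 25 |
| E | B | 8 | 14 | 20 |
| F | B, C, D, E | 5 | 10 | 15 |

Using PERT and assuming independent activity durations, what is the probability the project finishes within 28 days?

te_A = (5 + 4·11 + 23)/6 = 72/6 = 12; σ²_A = ((23−5)/6)² = 9.000
te_B = (2 + 4·5 + 20)/6 = 42/6 = 7; σ²_B = ((20−2)/6)² = 9.000
te_C = (8 + 4·11 + 20)/6 = 72/6 = 12; σ²_C = ((20−8)/6)² = 4.000
te_D = (9 + 4·14 + 25)/6 = 90/6 = 15; σ²_D = ((25−9)/6)² = 7.111
te_E = (8 + 4·14 + 20)/6 = 84/6 = 14; σ²_E = ((20−8)/6)² = 4.000
te_F = (5 + 4·10 + 15)/6 = 60/6 = 10; σ²_F = ((15−5)/6)² = 2.778

Forward pass:
ES_A = 0; EF_A = 12
ES_B = 0; EF_B = 7
ES_C = 12; EF_C = 12+12 = 24
ES_D = 12; EF_D = 12+15 = 27
ES_E = 7; EF_E = 7+14 = 21
ES_F = max(EF_B=7, EF_C=24, EF_D=27, EF_E=21) = 27; EF_F = 27+10 = 37
Expected project duration μ = 37 days. Critical path: A → D → F.

Variance along critical path = 9.000 + 7.111 + 2.778 = 18.889; σ = √18.889 = 4.346 days.
Z = (28 − 37) / 4.346 = -2.071
P(T ≤ 28) = Φ(-2.071) ≈ 0.019

0.019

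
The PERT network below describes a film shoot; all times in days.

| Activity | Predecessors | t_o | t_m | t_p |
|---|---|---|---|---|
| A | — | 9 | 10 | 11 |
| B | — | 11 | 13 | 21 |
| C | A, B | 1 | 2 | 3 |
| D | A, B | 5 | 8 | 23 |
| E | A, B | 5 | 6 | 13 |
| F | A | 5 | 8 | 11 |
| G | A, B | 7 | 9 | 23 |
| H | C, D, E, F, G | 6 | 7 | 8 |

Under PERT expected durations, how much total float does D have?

te_A = (9 + 4·10 + 11)/6 = 60/6 = 10
te_B = (11 + 4·13 + 21)/6 = 84/6 = 14
te_C = (1 + 4·2 + 3)/6 = 12/6 = 2
te_D = (5 + 4·8 + 23)/6 = 60/6 = 10
te_E = (5 + 4·6 + 13)/6 = 42/6 = 7
te_F = (5 + 4·8 + 11)/6 = 48/6 = 8
te_G = (7 + 4·9 + 23)/6 = 66/6 = 11
te_H = (6 + 4·7 + 8)/6 = 42/6 = 7

Forward pass:
ES_A = 0; EF_A = 10
ES_B = 0; EF_B = 14
ES_C = max(EF_A=10, EF_B=14) = 14; EF_C = 14+2 = 16
ES_D = max(EF_A=10, EF_B=14) = 14; EF_D = 14+10 = 24
ES_E = max(EF_A=10, EF_B=14) = 14; EF_E = 14+7 = 21
ES_F = 10; EF_F = 10+8 = 18
ES_G = max(EF_A=10, EF_B=14) = 14; EF_G = 14+11 = 25
ES_H = max(EF_C=16, EF_D=24, EF_E=21, EF_F=18, EF_G=25) = 25; EF_H = 25+7 = 32
Expected project duration μ = 32 days. Critical path: B → G → H.

Backward pass:
LF_H = 32; LS_H = 32−7 = 25
LF_G = LS_H = 25; LS_G = 25−11 = 14
LF_F = LS_H = 25; LS_F = 25−8 = 17
LF_E = LS_H = 25; LS_E = 25−7 = 18
LF_D = LS_H = 25; LS_D = 25−10 = 15
LF_C = LS_H = 25; LS_C = 25−2 = 23
LF_B = min(LS_C=23, LS_D=15, LS_E=18, LS_G=14) = 14; LS_B = 14−14 = 0
LF_A = min(LS_C=23, LS_D=15, LS_E=18, LS_F=17, LS_G=14) = 14; LS_A = 14−10 = 4
Slack_D = LS_D − ES_D = 15 − 14 = 1

1 days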